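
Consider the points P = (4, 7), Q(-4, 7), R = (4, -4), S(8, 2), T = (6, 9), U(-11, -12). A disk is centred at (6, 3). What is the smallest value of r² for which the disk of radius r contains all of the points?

The required radius is the distance from (6, 3) to the farthest point.
Squared distances: 20, 116, 53, 5, 36, 514.
Maximum is 514, attained at U.

514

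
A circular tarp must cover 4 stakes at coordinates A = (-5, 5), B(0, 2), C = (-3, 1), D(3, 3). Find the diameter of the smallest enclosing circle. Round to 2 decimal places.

8.25

The minimum enclosing circle of a finite set is fixed by two of the points (as a diameter) or three (as a circumcircle).
The farthest pair is A–D with squared distance 68. The circle on this segment as diameter has centre (-1, 4) and r² = 68/4 = 17.
Check B: distance² to centre = 5 ≤ 17, so it lies inside.
All remaining points lie in this disk, and no smaller disk contains both endpoints, so this is the minimum enclosing circle.
Diameter = 2r = 2√17 ≈ 8.25.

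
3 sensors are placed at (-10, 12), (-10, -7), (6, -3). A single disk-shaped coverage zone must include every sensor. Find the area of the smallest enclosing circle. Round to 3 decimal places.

401.388

Call the three points A, B, C in the order given.
Side lengths²: AB² = 361, AC² = 481, BC² = 272.
Since AC² = 481 < 361 + 272 = 633, the triangle is acute, so the smallest enclosing circle is the circumcircle.
Circumcentre = (-3.875, 2.5), r² = 127.765625.
Area = π·r² = π·127.765625 ≈ 401.388.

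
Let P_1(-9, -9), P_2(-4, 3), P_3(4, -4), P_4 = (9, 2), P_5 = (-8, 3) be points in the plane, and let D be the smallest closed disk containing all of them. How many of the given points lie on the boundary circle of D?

By Welzl's lemma the MEC is supported by two points (diametrically opposite) or three points (on a circumcircle).
The farthest pair is P_1–P_4 with squared distance 445. The circle on this segment as diameter has centre (0, -3.5) and r² = 445/4 = 111.25.
Check P_2: distance² to centre = 58.25 ≤ 111.25, so it lies inside.
All remaining points lie in this disk, and no smaller disk contains both endpoints, so this is the minimum enclosing circle.
The points at distance exactly r from the centre are P_1, P_4 — 2 points.

2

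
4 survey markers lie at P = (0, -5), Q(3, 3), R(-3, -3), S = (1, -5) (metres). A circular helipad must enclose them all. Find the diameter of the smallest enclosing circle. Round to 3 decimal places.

8.713

The minimum enclosing circle of a finite set is fixed by two of the points (as a diameter) or three (as a circumcircle).
The minimum enclosing circle is determined by three boundary points: P, Q, R.
Their circumcentre is (0.7, -0.7) with r² = 18.98.
The farthest remaining point S is at distance² 18.58 ≤ 18.98.
Diameter = 2r = 2√(18.98) ≈ 8.713.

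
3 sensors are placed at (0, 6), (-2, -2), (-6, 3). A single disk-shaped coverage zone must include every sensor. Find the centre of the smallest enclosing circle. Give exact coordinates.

(-13/7, 31/14)

Call the three points A, B, C in the order given.
Side lengths²: AB² = 68, AC² = 45, BC² = 41.
Since AB² = 68 < 45 + 41 = 86, the triangle is acute, so the smallest enclosing circle is the circumcircle.
Circumcentre = (-13/7, 31/14), r² = 3485/196.
Centre = (-13/7, 31/14).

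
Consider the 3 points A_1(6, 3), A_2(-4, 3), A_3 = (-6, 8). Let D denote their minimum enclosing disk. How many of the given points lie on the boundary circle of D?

2

Side lengths²: A_1A_2² = 100, A_1A_3² = 169, A_2A_3² = 29.
Since A_1A_3² = 169 ≥ 100 + 29 = 129, the angle opposite A_1A_3 is not acute, so the smallest enclosing circle has A_1A_3 as diameter.
Centre = midpoint of A_1A_3 = (0, 5.5), r² = 169/4 = 42.25.
The points at distance exactly r from the centre are A_1, A_3 — 2 points.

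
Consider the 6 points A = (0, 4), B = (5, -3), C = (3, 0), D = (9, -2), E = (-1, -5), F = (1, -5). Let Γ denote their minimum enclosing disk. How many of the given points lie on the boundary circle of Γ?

3

The minimum enclosing circle is determined by three boundary points: A, D, E.
Their circumcentre is (187/58, -53/58) with r² = 58097/1682.
The farthest remaining point F is at distance² 36405/1682 ≤ 58097/1682.
The points at distance exactly r from the centre are A, D, E — 3 points.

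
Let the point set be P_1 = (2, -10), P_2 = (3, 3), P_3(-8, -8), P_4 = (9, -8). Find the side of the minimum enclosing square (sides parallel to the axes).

The bounding box has width 17 and height 13.
An axis-aligned square enclosing the set must have side ≥ max(width, height).
So the minimum side is max(17, 13) = 17.

17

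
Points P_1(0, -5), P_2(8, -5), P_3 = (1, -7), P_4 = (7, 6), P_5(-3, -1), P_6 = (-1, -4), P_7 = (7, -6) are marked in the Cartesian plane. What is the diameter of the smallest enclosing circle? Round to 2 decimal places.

A smallest enclosing disk is always determined by at most three of the input points on its boundary.
The farthest pair is P_3–P_4 with squared distance 205. The circle on this segment as diameter has centre (4, -0.5) and r² = 205/4 = 51.25.
Check P_1: distance² to centre = 36.25 ≤ 51.25, so it lies inside.
All remaining points lie in this disk, and no smaller disk contains both endpoints, so this is the minimum enclosing circle.
Diameter = 2r = 2√(51.25) ≈ 14.32.

14.32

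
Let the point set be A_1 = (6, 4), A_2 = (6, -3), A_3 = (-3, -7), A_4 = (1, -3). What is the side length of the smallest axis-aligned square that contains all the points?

11

The bounding box has width 9 and height 11.
An axis-aligned square enclosing the set must have side ≥ max(width, height).
So the minimum side is max(9, 11) = 11.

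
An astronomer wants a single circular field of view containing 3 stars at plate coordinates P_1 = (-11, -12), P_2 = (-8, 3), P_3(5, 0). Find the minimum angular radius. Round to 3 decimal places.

10.004

Side lengths²: P_1P_2² = 234, P_1P_3² = 400, P_2P_3² = 178.
Since P_1P_3² = 400 < 234 + 178 = 412, the triangle is acute, so the smallest enclosing circle is the circumcircle.
Circumcentre = (-54/17, -98/17), r² = 28925/289.
r = √(28925/289) ≈ 10.004.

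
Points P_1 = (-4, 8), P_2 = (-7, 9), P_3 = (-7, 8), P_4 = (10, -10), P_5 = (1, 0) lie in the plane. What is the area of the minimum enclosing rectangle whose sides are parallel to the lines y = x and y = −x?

72

In coordinates u = x + y, v = x − y the rectangle is axis-aligned; the map (x,y)→(u,v) scales areas by 2.
u-values: 4, 2, 1, 0, 1; range = 4 − 0 = 4.
v-values: -12, -16, -15, 20, 1; range = 20 − (-16) = 36.
Area = (4 × 36) / 2 = 72.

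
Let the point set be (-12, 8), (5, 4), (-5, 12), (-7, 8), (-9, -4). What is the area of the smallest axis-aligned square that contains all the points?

The bounding box has width 17 and height 16.
An axis-aligned square enclosing the set must have side ≥ max(width, height).
So the minimum side is max(17, 16) = 17.
Area = 17² = 289.

289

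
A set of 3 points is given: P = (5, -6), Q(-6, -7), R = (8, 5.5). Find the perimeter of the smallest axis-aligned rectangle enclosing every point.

53

Width = max x − min x = 8 − (-6) = 14.
Height = max y − min y = 5.5 − (-7) = 12.5.
Perimeter = 2(14 + 12.5) = 53.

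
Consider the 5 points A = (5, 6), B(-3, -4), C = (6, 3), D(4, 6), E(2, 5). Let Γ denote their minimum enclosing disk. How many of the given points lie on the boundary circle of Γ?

2

By Welzl's lemma the MEC is supported by two points (diametrically opposite) or three points (on a circumcircle).
The farthest pair is A–B with squared distance 164. The circle on this segment as diameter has centre (1, 1) and r² = 164/4 = 41.
Check C: distance² to centre = 29 ≤ 41, so it lies inside.
All remaining points lie in this disk, and no smaller disk contains both endpoints, so this is the minimum enclosing circle.
The points at distance exactly r from the centre are A, B — 2 points.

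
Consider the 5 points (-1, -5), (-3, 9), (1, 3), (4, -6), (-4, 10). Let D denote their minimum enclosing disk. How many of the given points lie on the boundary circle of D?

By Welzl's lemma the MEC is supported by two points (diametrically opposite) or three points (on a circumcircle).
The farthest pair is (4, -6)–(-4, 10) with squared distance 320. The circle on this segment as diameter has centre (0, 2) and r² = 320/4 = 80.
Check (-1, -5): distance² to centre = 50 ≤ 80, so it lies inside.
All remaining points lie in this disk, and no smaller disk contains both endpoints, so this is the minimum enclosing circle.
The points at distance exactly r from the centre are (4, -6), (-4, 10) — 2 points.

2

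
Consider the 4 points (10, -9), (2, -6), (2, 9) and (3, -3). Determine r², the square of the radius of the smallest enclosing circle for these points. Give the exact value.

The minimum enclosing circle of a finite set is fixed by two of the points (as a diameter) or three (as a circumcircle).
The farthest pair is (10, -9)–(2, 9) with squared distance 388. The circle on this segment as diameter has centre (6, 0) and r² = 388/4 = 97.
Check (2, -6): distance² to centre = 52 ≤ 97, so it lies inside.
All remaining points lie in this disk, and no smaller disk contains both endpoints, so this is the minimum enclosing circle.

97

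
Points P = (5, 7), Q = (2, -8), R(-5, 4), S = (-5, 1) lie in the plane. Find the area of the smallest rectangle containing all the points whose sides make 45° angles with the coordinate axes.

171

In coordinates u = x + y, v = x − y the rectangle is axis-aligned; the map (x,y)→(u,v) scales areas by 2.
u-values: 12, -6, -1, -4; range = 12 − (-6) = 18.
v-values: -2, 10, -9, -6; range = 10 − (-9) = 19.
Area = (18 × 19) / 2 = 171.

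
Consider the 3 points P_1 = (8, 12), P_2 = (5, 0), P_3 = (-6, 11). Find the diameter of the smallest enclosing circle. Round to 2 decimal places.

Side lengths²: P_1P_2² = 153, P_1P_3² = 197, P_2P_3² = 242.
Since P_2P_3² = 242 < 197 + 153 = 350, the triangle is acute, so the smallest enclosing circle is the circumcircle.
Circumcentre = (1.3, 7.3), r² = 66.98.
Diameter = 2r = 2√(66.98) ≈ 16.37.

16.37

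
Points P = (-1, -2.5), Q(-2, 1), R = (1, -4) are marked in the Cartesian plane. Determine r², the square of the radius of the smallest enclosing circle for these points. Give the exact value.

Side lengths²: PQ² = 13.25, PR² = 6.25, QR² = 34.
Since QR² = 34 ≥ 13.25 + 6.25 = 19.5, the angle opposite QR is not acute, so the smallest enclosing circle has QR as diameter.
Centre = midpoint of QR = (-0.5, -1.5), r² = 34/4 = 8.5.

8.5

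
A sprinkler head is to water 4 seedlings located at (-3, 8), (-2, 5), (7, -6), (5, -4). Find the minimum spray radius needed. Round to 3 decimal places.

By Welzl's lemma the MEC is supported by two points (diametrically opposite) or three points (on a circumcircle).
The farthest pair is (-3, 8)–(7, -6) with squared distance 296. The circle on this segment as diameter has centre (2, 1) and r² = 296/4 = 74.
Check (-2, 5): distance² to centre = 32 ≤ 74, so it lies inside.
All remaining points lie in this disk, and no smaller disk contains both endpoints, so this is the minimum enclosing circle.
r = √74 ≈ 8.602.

8.602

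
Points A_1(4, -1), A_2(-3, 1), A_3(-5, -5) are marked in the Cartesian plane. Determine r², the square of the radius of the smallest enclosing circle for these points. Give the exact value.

Side lengths²: A_1A_2² = 53, A_1A_3² = 97, A_2A_3² = 40.
Since A_1A_3² = 97 ≥ 53 + 40 = 93, the angle opposite A_1A_3 is not acute, so the smallest enclosing circle has A_1A_3 as diameter.
Centre = midpoint of A_1A_3 = (-0.5, -3), r² = 97/4 = 24.25.

24.25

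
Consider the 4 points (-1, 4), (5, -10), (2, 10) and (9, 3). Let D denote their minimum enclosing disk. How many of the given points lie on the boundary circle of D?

A smallest enclosing disk is always determined by at most three of the input points on its boundary.
The farthest pair is (5, -10)–(2, 10) with squared distance 409. The circle on this segment as diameter has centre (3.5, 0) and r² = 409/4 = 102.25.
Check (-1, 4): distance² to centre = 36.25 ≤ 102.25, so it lies inside.
All remaining points lie in this disk, and no smaller disk contains both endpoints, so this is the minimum enclosing circle.
The points at distance exactly r from the centre are (5, -10), (2, 10) — 2 points.

2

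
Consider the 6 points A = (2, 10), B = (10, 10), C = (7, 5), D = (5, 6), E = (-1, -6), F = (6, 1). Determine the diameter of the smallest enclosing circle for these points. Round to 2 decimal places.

19.42

The minimum enclosing circle of a finite set is fixed by two of the points (as a diameter) or three (as a circumcircle).
The farthest pair is B–E with squared distance 377. The circle on this segment as diameter has centre (4.5, 2) and r² = 377/4 = 94.25.
Check A: distance² to centre = 70.25 ≤ 94.25, so it lies inside.
All remaining points lie in this disk, and no smaller disk contains both endpoints, so this is the minimum enclosing circle.
Diameter = 2r = 2√(94.25) ≈ 19.42.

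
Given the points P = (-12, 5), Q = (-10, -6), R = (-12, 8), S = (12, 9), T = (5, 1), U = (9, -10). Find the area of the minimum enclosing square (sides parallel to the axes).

The bounding box has width 24 and height 19.
An axis-aligned square enclosing the set must have side ≥ max(width, height).
So the minimum side is max(24, 19) = 24.
Area = 24² = 576.

576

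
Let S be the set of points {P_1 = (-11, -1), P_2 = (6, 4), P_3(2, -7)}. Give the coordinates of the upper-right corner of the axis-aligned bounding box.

x-range [-11, 6], y-range [-7, 4].
The upper-right corner is (6, 4).

(6, 4)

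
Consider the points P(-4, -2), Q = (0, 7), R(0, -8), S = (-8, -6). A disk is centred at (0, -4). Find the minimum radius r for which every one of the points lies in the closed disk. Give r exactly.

11

The required radius is the distance from (0, -4) to the farthest point.
Squared distances: 20, 121, 16, 68.
Maximum is 121, attained at Q.
r = √121 = 11.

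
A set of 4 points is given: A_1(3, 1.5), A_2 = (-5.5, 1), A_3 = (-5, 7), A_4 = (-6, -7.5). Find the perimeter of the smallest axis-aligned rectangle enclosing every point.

47

Width = max x − min x = 3 − (-6) = 9.
Height = max y − min y = 7 − (-7.5) = 14.5.
Perimeter = 2(9 + 14.5) = 47.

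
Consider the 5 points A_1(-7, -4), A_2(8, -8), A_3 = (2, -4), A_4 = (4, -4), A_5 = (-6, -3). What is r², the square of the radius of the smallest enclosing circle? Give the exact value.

The farthest pair is A_1–A_2 with squared distance 241. The circle on this segment as diameter has centre (0.5, -6) and r² = 241/4 = 60.25.
Check A_3: distance² to centre = 6.25 ≤ 60.25, so it lies inside.
All remaining points lie in this disk, and no smaller disk contains both endpoints, so this is the minimum enclosing circle.

60.25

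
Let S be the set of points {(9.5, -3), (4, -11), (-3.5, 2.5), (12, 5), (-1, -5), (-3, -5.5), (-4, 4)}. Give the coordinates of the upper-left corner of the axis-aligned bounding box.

(-4, 5)

x-range [-4, 12], y-range [-11, 5].
The upper-left corner is (-4, 5).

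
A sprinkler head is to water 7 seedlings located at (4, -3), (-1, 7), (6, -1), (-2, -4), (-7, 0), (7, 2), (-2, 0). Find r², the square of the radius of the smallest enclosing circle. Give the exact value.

The farthest pair is (-7, 0)–(7, 2) with squared distance 200. The circle on this segment as diameter has centre (0, 1) and r² = 200/4 = 50.
Check (4, -3): distance² to centre = 32 ≤ 50, so it lies inside.
All remaining points lie in this disk, and no smaller disk contains both endpoints, so this is the minimum enclosing circle.

50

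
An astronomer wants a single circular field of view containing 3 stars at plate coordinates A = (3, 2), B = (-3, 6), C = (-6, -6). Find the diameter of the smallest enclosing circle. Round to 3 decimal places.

Side lengths²: AB² = 52, AC² = 145, BC² = 153.
Since BC² = 153 < 145 + 52 = 197, the triangle is acute, so the smallest enclosing circle is the circumcircle.
Circumcentre = (-41/14, -11/28), r² = 32045/784.
Diameter = 2r = 2√(32045/784) ≈ 12.787.

12.787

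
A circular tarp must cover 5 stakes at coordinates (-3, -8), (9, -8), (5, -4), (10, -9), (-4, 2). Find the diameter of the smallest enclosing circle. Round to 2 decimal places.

17.80

The minimum enclosing circle of a finite set is fixed by two of the points (as a diameter) or three (as a circumcircle).
The farthest pair is (10, -9)–(-4, 2) with squared distance 317. The circle on this segment as diameter has centre (3, -3.5) and r² = 317/4 = 79.25.
Check (-3, -8): distance² to centre = 56.25 ≤ 79.25, so it lies inside.
All remaining points lie in this disk, and no smaller disk contains both endpoints, so this is the minimum enclosing circle.
Diameter = 2r = 2√(79.25) ≈ 17.80.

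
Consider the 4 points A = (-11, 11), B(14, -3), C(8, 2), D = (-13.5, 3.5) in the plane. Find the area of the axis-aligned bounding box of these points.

x ranges over [-13.5, 14], width 27.5.
y ranges over [-3, 11], height 14.
Area = 27.5 × 14 = 385.

385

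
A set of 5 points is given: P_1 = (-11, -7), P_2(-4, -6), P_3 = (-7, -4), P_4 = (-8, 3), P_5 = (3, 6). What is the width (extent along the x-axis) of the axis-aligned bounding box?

max x = 3, min x = -11, so width = 14.

14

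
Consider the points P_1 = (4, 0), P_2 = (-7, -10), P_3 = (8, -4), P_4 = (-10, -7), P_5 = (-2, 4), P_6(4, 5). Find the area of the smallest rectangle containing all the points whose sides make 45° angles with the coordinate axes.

234

In coordinates u = x + y, v = x − y the rectangle is axis-aligned; the map (x,y)→(u,v) scales areas by 2.
u-values: 4, -17, 4, -17, 2, 9; range = 9 − (-17) = 26.
v-values: 4, 3, 12, -3, -6, -1; range = 12 − (-6) = 18.
Area = (26 × 18) / 2 = 234.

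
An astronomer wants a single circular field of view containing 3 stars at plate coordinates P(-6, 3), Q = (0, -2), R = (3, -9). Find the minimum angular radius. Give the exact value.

Side lengths²: PQ² = 61, PR² = 225, QR² = 58.
Since PR² = 225 ≥ 61 + 58 = 119, the angle opposite PR is not acute, so the smallest enclosing circle has PR as diameter.
Centre = midpoint of PR = (-1.5, -3), r² = 225/4 = 56.25.
r = √(56.25) = 7.5.

7.5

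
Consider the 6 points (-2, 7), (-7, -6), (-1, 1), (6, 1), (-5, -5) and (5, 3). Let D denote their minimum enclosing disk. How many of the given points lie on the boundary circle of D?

By Welzl's lemma the MEC is supported by two points (diametrically opposite) or three points (on a circumcircle).
The minimum enclosing circle is determined by three boundary points: (-2, 7), (-7, -6), (6, 1).
Their circumcentre is (-100/67, -44/67) with r² = 264325/4489.
The farthest remaining point (5, 3) is at distance² 249250/4489 ≤ 264325/4489.
The points at distance exactly r from the centre are (-2, 7), (-7, -6), (6, 1) — 3 points.

3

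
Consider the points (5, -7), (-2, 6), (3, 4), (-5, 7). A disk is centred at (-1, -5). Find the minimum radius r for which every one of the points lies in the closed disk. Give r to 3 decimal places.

The required radius is the distance from (-1, -5) to the farthest point.
Squared distances: 40, 122, 97, 160.
Maximum is 160, attained at (-5, 7).
r = √160 ≈ 12.649.

12.649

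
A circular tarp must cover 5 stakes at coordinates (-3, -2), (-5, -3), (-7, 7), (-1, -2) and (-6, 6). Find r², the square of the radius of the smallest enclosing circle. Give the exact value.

A smallest enclosing disk is always determined by at most three of the input points on its boundary.
The minimum enclosing circle is determined by three boundary points: (-5, -3), (-7, 7), (-1, -2).
Their circumcentre is (-59/14, 33/14) with r² = 2873/98.
The farthest remaining point (-3, -2) is at distance² 2005/98 ≤ 2873/98.

2873/98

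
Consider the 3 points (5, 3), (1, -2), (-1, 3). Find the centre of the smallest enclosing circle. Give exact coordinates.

Call the three points A, B, C in the order given.
Side lengths²: AB² = 41, AC² = 36, BC² = 29.
Since AB² = 41 < 36 + 29 = 65, the triangle is acute, so the smallest enclosing circle is the circumcircle.
Circumcentre = (2, 1.3), r² = 11.89.
Centre = (2, 1.3).

(2, 1.3)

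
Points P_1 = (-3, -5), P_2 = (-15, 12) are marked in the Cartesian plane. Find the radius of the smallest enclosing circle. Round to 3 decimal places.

10.404

The smallest circle enclosing two points has them as diameter endpoints.
Centre = midpoint = (-9, 3.5); r² = |P_1P_2|²/4 = 433/4 = 108.25.
r = √(108.25) ≈ 10.404.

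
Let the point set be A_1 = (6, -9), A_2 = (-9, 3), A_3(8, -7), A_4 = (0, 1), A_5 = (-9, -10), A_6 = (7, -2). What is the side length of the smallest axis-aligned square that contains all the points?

17

The bounding box has width 17 and height 13.
An axis-aligned square enclosing the set must have side ≥ max(width, height).
So the minimum side is max(17, 13) = 17.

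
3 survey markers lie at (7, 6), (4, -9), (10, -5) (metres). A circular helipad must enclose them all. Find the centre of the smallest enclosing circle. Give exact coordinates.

Call the three points A, B, C in the order given.
Side lengths²: AB² = 234, AC² = 130, BC² = 52.
Since AB² = 234 ≥ 130 + 52 = 182, the angle opposite AB is not acute, so the smallest enclosing circle has AB as diameter.
Centre = midpoint of AB = (5.5, -1.5), r² = 234/4 = 58.5.
Centre = (5.5, -1.5).

(5.5, -1.5)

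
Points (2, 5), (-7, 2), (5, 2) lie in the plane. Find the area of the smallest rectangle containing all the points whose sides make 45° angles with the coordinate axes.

In coordinates u = x + y, v = x − y the rectangle is axis-aligned; the map (x,y)→(u,v) scales areas by 2.
u-values: 7, -5, 7; range = 7 − (-5) = 12.
v-values: -3, -9, 3; range = 3 − (-9) = 12.
Area = (12 × 12) / 2 = 72.

72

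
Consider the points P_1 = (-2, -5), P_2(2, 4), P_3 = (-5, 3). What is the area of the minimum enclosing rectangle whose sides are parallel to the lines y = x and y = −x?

71.5

In coordinates u = x + y, v = x − y the rectangle is axis-aligned; the map (x,y)→(u,v) scales areas by 2.
u-values: -7, 6, -2; range = 6 − (-7) = 13.
v-values: 3, -2, -8; range = 3 − (-8) = 11.
Area = (13 × 11) / 2 = 71.5.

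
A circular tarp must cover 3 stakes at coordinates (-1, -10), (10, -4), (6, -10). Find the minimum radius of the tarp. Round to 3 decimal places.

Call the three points A, B, C in the order given.
Side lengths²: AB² = 157, AC² = 49, BC² = 52.
Since AB² = 157 ≥ 52 + 49 = 101, the angle opposite AB is not acute, so the smallest enclosing circle has AB as diameter.
Centre = midpoint of AB = (4.5, -7), r² = 157/4 = 39.25.
r = √(39.25) ≈ 6.265.

6.265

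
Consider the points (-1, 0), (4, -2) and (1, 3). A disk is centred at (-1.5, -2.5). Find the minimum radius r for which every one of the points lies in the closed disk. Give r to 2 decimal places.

6.04

The required radius is the distance from (-1.5, -2.5) to the farthest point.
Squared distances: 6.5, 30.5, 36.5.
Maximum is 36.5, attained at (1, 3).
r = √(36.5) ≈ 6.04.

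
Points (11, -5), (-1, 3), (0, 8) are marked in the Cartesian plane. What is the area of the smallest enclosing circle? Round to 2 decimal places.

Call the three points A, B, C in the order given.
Side lengths²: AB² = 208, AC² = 290, BC² = 26.
Since AC² = 290 ≥ 208 + 26 = 234, the angle opposite AC is not acute, so the smallest enclosing circle has AC as diameter.
Centre = midpoint of AC = (5.5, 1.5), r² = 290/4 = 72.5.
Area = π·r² = π·72.5 ≈ 227.77.

227.77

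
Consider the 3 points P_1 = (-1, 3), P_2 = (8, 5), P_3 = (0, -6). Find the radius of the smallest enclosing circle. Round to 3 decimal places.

6.801

Side lengths²: P_1P_2² = 85, P_1P_3² = 82, P_2P_3² = 185.
Since P_2P_3² = 185 ≥ 85 + 82 = 167, the angle opposite P_2P_3 is not acute, so the smallest enclosing circle has P_2P_3 as diameter.
Centre = midpoint of P_2P_3 = (4, -0.5), r² = 185/4 = 46.25.
r = √(46.25) ≈ 6.801.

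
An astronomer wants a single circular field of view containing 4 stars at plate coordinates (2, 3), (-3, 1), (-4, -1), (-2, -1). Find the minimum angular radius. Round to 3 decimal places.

3.606

The minimum enclosing circle of a finite set is fixed by two of the points (as a diameter) or three (as a circumcircle).
The farthest pair is (2, 3)–(-4, -1) with squared distance 52. The circle on this segment as diameter has centre (-1, 1) and r² = 52/4 = 13.
Check (-3, 1): distance² to centre = 4 ≤ 13, so it lies inside.
All remaining points lie in this disk, and no smaller disk contains both endpoints, so this is the minimum enclosing circle.
r = √13 ≈ 3.606.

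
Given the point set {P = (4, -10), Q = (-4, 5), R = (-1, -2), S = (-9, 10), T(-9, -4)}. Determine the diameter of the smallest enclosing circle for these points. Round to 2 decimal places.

By Welzl's lemma the MEC is supported by two points (diametrically opposite) or three points (on a circumcircle).
The farthest pair is P–S with squared distance 569. The circle on this segment as diameter has centre (-2.5, 0) and r² = 569/4 = 142.25.
Check Q: distance² to centre = 27.25 ≤ 142.25, so it lies inside.
All remaining points lie in this disk, and no smaller disk contains both endpoints, so this is the minimum enclosing circle.
Diameter = 2r = 2√(142.25) ≈ 23.85.

23.85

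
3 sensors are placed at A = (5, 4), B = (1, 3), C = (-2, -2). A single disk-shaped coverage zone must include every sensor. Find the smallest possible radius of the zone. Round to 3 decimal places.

4.610

Side lengths²: AB² = 17, AC² = 85, BC² = 34.
Since AC² = 85 ≥ 34 + 17 = 51, the angle opposite AC is not acute, so the smallest enclosing circle has AC as diameter.
Centre = midpoint of AC = (1.5, 1), r² = 85/4 = 21.25.
r = √(21.25) ≈ 4.610.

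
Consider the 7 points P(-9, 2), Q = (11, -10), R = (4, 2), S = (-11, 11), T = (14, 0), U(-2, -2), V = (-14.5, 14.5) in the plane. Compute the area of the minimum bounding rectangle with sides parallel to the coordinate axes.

x ranges over [-14.5, 14], width 28.5.
y ranges over [-10, 14.5], height 24.5.
Area = 28.5 × 24.5 = 698.25.

698.25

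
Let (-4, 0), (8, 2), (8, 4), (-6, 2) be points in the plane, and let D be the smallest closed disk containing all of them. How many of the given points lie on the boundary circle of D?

3

The minimum enclosing circle of a finite set is fixed by two of the points (as a diameter) or three (as a circumcircle).
The farthest pair is (8, 4)–(-6, 2) with squared distance 200. The circle on this segment as diameter has centre (1, 3) and r² = 200/4 = 50.
Check (-4, 0): distance² to centre = 34 ≤ 50, so it lies inside.
All remaining points lie in this disk, and no smaller disk contains both endpoints, so this is the minimum enclosing circle.
The points at distance exactly r from the centre are (8, 2), (8, 4), (-6, 2) — 3 points.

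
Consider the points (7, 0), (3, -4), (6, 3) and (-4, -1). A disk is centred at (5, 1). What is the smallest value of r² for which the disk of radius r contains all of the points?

85

The required radius is the distance from (5, 1) to the farthest point.
Squared distances: 5, 29, 5, 85.
Maximum is 85, attained at (-4, -1).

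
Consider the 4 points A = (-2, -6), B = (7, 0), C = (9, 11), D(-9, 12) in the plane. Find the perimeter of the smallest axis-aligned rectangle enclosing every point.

72

Width = max x − min x = 9 − (-9) = 18.
Height = max y − min y = 12 − (-6) = 18.
Perimeter = 2(18 + 18) = 72.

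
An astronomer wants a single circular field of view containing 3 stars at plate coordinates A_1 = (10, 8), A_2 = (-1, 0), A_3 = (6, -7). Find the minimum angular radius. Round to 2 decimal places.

Side lengths²: A_1A_2² = 185, A_1A_3² = 241, A_2A_3² = 98.
Since A_1A_3² = 241 < 185 + 98 = 283, the triangle is acute, so the smallest enclosing circle is the circumcircle.
Circumcentre = (259/38, 31/38), r² = 44585/722.
r = √(44585/722) ≈ 7.86.

7.86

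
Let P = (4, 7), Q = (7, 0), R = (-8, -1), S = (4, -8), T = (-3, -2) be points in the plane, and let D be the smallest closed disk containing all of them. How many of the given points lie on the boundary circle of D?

3

By Welzl's lemma the MEC is supported by two points (diametrically opposite) or three points (on a circumcircle).
The minimum enclosing circle is determined by three boundary points: P, R, S.
Their circumcentre is (1/3, -0.5) with r² = 2509/36.
The farthest remaining point Q is at distance² 1609/36 ≤ 2509/36.
The points at distance exactly r from the centre are P, R, S — 3 points.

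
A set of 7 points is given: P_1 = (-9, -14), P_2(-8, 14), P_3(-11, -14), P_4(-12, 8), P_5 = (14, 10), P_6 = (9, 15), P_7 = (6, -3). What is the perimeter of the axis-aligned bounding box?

110

Width = max x − min x = 14 − (-12) = 26.
Height = max y − min y = 15 − (-14) = 29.
Perimeter = 2(26 + 29) = 110.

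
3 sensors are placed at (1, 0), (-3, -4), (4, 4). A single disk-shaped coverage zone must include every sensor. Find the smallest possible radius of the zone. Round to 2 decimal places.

Call the three points A, B, C in the order given.
Side lengths²: AB² = 32, AC² = 25, BC² = 113.
Since BC² = 113 ≥ 32 + 25 = 57, the angle opposite BC is not acute, so the smallest enclosing circle has BC as diameter.
Centre = midpoint of BC = (0.5, 0), r² = 113/4 = 28.25.
r = √(28.25) ≈ 5.32.

5.32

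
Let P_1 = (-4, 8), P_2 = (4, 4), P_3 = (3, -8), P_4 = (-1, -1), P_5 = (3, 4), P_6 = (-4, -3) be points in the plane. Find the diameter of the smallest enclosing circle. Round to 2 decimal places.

17.46

The minimum enclosing circle of a finite set is fixed by two of the points (as a diameter) or three (as a circumcircle).
The farthest pair is P_1–P_3 with squared distance 305. The circle on this segment as diameter has centre (-0.5, 0) and r² = 305/4 = 76.25.
Check P_2: distance² to centre = 36.25 ≤ 76.25, so it lies inside.
All remaining points lie in this disk, and no smaller disk contains both endpoints, so this is the minimum enclosing circle.
Diameter = 2r = 2√(76.25) ≈ 17.46.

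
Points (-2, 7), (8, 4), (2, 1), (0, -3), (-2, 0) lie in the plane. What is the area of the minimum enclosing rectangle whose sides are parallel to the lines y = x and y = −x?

97.5

In coordinates u = x + y, v = x − y the rectangle is axis-aligned; the map (x,y)→(u,v) scales areas by 2.
u-values: 5, 12, 3, -3, -2; range = 12 − (-3) = 15.
v-values: -9, 4, 1, 3, -2; range = 4 − (-9) = 13.
Area = (15 × 13) / 2 = 97.5.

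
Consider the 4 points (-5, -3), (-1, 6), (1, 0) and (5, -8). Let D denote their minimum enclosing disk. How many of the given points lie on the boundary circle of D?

The minimum enclosing circle of a finite set is fixed by two of the points (as a diameter) or three (as a circumcircle).
The farthest pair is (-1, 6)–(5, -8) with squared distance 232. The circle on this segment as diameter has centre (2, -1) and r² = 232/4 = 58.
Check (-5, -3): distance² to centre = 53 ≤ 58, so it lies inside.
All remaining points lie in this disk, and no smaller disk contains both endpoints, so this is the minimum enclosing circle.
The points at distance exactly r from the centre are (-1, 6), (5, -8) — 2 points.

2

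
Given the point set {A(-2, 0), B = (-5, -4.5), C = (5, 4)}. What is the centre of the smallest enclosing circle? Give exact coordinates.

(0, -0.25)

Side lengths²: AB² = 29.25, AC² = 65, BC² = 172.25.
Since BC² = 172.25 ≥ 65 + 29.25 = 94.25, the angle opposite BC is not acute, so the smallest enclosing circle has BC as diameter.
Centre = midpoint of BC = (0, -0.25), r² = 172.25/4 = 43.0625.
Centre = (0, -0.25).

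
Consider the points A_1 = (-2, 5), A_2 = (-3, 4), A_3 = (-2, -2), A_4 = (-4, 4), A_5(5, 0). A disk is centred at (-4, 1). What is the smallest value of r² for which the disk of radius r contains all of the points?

The required radius is the distance from (-4, 1) to the farthest point.
Squared distances: 20, 10, 13, 9, 82.
Maximum is 82, attained at A_5.

82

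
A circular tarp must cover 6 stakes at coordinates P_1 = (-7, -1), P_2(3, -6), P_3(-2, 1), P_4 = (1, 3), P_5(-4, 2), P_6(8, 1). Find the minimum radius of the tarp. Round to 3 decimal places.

The minimum enclosing circle of a finite set is fixed by two of the points (as a diameter) or three (as a circumcircle).
The farthest pair is P_1–P_6 with squared distance 229. The circle on this segment as diameter has centre (0.5, 0) and r² = 229/4 = 57.25.
Check P_2: distance² to centre = 42.25 ≤ 57.25, so it lies inside.
All remaining points lie in this disk, and no smaller disk contains both endpoints, so this is the minimum enclosing circle.
r = √(57.25) ≈ 7.566.

7.566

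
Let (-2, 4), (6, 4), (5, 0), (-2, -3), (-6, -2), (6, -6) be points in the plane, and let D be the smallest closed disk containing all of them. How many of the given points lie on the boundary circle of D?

3

The minimum enclosing circle of a finite set is fixed by two of the points (as a diameter) or three (as a circumcircle).
The minimum enclosing circle is determined by three boundary points: (6, 4), (-6, -2), (6, -6).
Their circumcentre is (1, -1) with r² = 50.
The farthest remaining point (-2, 4) is at distance² 34 ≤ 50.
The points at distance exactly r from the centre are (6, 4), (-6, -2), (6, -6) — 3 points.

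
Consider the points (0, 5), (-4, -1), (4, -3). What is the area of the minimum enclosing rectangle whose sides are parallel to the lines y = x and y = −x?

60

In coordinates u = x + y, v = x − y the rectangle is axis-aligned; the map (x,y)→(u,v) scales areas by 2.
u-values: 5, -5, 1; range = 5 − (-5) = 10.
v-values: -5, -3, 7; range = 7 − (-5) = 12.
Area = (10 × 12) / 2 = 60.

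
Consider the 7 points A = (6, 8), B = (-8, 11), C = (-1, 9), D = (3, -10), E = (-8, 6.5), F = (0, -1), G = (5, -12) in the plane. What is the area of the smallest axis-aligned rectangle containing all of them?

322

x ranges over [-8, 6], width 14.
y ranges over [-12, 11], height 23.
Area = 14 × 23 = 322.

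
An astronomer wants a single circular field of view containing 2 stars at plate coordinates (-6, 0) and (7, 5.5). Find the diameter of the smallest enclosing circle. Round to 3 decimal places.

14.116

The smallest circle enclosing two points has them as diameter endpoints.
Centre = midpoint = (0.5, 2.75); r² = |(-6, 0)−(7, 5.5)|²/4 = 199.25/4 = 49.8125.
Diameter = 2r = 2√(49.8125) ≈ 14.116.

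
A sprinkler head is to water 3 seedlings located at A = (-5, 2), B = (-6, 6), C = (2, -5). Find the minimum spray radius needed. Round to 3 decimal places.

Side lengths²: AB² = 17, AC² = 98, BC² = 185.
Since BC² = 185 ≥ 98 + 17 = 115, the angle opposite BC is not acute, so the smallest enclosing circle has BC as diameter.
Centre = midpoint of BC = (-2, 0.5), r² = 185/4 = 46.25.
r = √(46.25) ≈ 6.801.

6.801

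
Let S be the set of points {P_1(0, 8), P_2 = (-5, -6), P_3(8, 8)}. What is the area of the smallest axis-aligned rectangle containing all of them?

182

x ranges over [-5, 8], width 13.
y ranges over [-6, 8], height 14.
Area = 13 × 14 = 182.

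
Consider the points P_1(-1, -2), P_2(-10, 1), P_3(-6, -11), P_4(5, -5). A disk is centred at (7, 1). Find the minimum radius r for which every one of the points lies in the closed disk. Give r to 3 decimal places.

17.692

The required radius is the distance from (7, 1) to the farthest point.
Squared distances: 73, 289, 313, 40.
Maximum is 313, attained at P_3.
r = √313 ≈ 17.692.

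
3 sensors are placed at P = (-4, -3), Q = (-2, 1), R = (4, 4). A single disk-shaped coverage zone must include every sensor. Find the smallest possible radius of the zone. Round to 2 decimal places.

5.32

Side lengths²: PQ² = 20, PR² = 113, QR² = 45.
Since PR² = 113 ≥ 45 + 20 = 65, the angle opposite PR is not acute, so the smallest enclosing circle has PR as diameter.
Centre = midpoint of PR = (0, 0.5), r² = 113/4 = 28.25.
r = √(28.25) ≈ 5.32.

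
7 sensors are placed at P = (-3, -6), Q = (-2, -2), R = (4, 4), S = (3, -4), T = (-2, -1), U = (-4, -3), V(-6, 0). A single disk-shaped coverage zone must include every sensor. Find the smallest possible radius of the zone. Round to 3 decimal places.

6.124

By Welzl's lemma the MEC is supported by two points (diametrically opposite) or three points (on a circumcircle).
The minimum enclosing circle is determined by three boundary points: P, R, V.
Their circumcentre is (1/12, -17/24) with r² = 21605/576.
The farthest remaining point U is at distance² 12629/576 ≤ 21605/576.
r = √(21605/576) ≈ 6.124.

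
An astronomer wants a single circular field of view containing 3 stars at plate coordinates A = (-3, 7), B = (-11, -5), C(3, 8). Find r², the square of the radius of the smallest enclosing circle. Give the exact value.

91.25

Side lengths²: AB² = 208, AC² = 37, BC² = 365.
Since BC² = 365 ≥ 208 + 37 = 245, the angle opposite BC is not acute, so the smallest enclosing circle has BC as diameter.
Centre = midpoint of BC = (-4, 1.5), r² = 365/4 = 91.25.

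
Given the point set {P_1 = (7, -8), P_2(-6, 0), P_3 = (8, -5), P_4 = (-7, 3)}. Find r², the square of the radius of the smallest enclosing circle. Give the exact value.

A smallest enclosing disk is always determined by at most three of the input points on its boundary.
The farthest pair is P_1–P_4 with squared distance 317. The circle on this segment as diameter has centre (0, -2.5) and r² = 317/4 = 79.25.
Check P_2: distance² to centre = 42.25 ≤ 79.25, so it lies inside.
All remaining points lie in this disk, and no smaller disk contains both endpoints, so this is the minimum enclosing circle.

79.25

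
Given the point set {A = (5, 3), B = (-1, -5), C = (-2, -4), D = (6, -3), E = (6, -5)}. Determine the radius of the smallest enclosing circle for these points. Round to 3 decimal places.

The minimum enclosing circle is determined by three boundary points: A, C, E.
Their circumcentre is (43/18, -25/18) with r² = 4225/162.
The farthest remaining point B is at distance² 3973/162 ≤ 4225/162.
r = √(4225/162) ≈ 5.107.

5.107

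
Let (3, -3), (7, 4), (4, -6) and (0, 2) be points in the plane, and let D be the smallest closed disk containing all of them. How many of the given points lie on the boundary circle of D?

3

The minimum enclosing circle of a finite set is fixed by two of the points (as a diameter) or three (as a circumcircle).
The minimum enclosing circle is determined by three boundary points: (7, 4), (4, -6), (0, 2).
Their circumcentre is (4.5625, -0.71875) with r² = 28.2080078125.
The farthest remaining point (3, -3) is at distance² 7.6455078125 ≤ 28.2080078125.
The points at distance exactly r from the centre are (7, 4), (4, -6), (0, 2) — 3 points.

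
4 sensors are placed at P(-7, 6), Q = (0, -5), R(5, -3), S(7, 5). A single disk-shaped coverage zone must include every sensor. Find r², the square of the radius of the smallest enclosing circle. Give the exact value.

By Welzl's lemma the MEC is supported by two points (diametrically opposite) or three points (on a circumcircle).
The minimum enclosing circle is determined by three boundary points: P, R, S.
Their circumcentre is (-4/19, 97/38) with r² = 83725/1444.
The farthest remaining point Q is at distance² 82433/1444 ≤ 83725/1444.

83725/1444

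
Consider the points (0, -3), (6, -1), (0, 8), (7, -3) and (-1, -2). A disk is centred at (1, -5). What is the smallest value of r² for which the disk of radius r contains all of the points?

170

The required radius is the distance from (1, -5) to the farthest point.
Squared distances: 5, 41, 170, 40, 13.
Maximum is 170, attained at (0, 8).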